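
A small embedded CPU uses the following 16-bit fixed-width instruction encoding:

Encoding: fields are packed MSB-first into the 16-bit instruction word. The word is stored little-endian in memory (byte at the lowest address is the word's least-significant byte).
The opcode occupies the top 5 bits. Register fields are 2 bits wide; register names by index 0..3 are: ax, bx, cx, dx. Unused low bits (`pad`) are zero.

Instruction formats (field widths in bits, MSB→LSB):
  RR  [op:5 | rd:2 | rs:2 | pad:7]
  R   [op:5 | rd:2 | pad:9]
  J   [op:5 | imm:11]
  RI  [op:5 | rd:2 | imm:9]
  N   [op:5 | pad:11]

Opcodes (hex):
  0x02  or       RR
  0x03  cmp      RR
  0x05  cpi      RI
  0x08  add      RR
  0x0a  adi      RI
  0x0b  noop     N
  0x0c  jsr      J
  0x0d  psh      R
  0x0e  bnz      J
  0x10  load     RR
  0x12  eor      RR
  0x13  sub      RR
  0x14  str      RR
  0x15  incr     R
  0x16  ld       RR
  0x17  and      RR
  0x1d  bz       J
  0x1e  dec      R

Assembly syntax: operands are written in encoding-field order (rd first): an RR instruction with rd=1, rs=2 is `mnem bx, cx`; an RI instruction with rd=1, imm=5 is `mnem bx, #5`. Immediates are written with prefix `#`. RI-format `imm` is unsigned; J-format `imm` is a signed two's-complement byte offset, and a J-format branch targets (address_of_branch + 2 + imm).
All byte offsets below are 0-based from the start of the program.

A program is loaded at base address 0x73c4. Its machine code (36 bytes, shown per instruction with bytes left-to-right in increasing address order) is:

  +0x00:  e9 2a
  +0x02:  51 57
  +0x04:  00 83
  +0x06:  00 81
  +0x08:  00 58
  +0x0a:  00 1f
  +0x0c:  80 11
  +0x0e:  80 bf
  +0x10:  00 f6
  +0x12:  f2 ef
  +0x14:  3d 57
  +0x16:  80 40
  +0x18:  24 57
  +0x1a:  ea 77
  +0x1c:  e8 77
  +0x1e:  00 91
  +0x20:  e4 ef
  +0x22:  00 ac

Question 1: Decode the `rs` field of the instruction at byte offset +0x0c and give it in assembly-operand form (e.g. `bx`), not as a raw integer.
dx

off 0x0c: read 80 11 as little → 0x1180
  top 5b → 0x2 → or [RR]
  [10:9] rd=0 = ax
  [8:7] rs=3 = dx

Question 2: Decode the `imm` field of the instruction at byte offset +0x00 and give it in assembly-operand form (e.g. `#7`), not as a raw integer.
#233

+0x00: e9 2a ⇒ word 0x2ae9 (little)
  op=0x2ae9>>11=0x5 ⇒ cpi (RI)
  rd@[10:9]=0x1 ⇒ bx
  imm@[8:0]=0xe9 ⇒ #233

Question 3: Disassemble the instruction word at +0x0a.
+0x0a: 00 1f ⇒ word 0x1f00 (little)
  op=0x1f00>>11=0x3 ⇒ cmp (RR)
  rd@[10:9]=0x3 ⇒ dx
  rs@[8:7]=0x2 ⇒ cx

cmp dx, cx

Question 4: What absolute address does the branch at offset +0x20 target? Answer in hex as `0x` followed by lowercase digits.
0x73ca

+0x20: e4 ef ⇒ word 0xefe4 (little)
  top 5b → 0x1d → bz [J]
  [10:0] imm=2020 (s11→-28) = #-28
  target = base 0x73c4 + off 0x20 + 2 + imm -28 = 0x73ca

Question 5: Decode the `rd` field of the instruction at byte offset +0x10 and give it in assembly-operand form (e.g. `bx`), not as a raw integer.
@+10  little-endian(00 f6) = 0xf600
  op=0xf600>>11=0x1e ⇒ dec (R)
  rd@[10:9]=0x3 ⇒ dx

dx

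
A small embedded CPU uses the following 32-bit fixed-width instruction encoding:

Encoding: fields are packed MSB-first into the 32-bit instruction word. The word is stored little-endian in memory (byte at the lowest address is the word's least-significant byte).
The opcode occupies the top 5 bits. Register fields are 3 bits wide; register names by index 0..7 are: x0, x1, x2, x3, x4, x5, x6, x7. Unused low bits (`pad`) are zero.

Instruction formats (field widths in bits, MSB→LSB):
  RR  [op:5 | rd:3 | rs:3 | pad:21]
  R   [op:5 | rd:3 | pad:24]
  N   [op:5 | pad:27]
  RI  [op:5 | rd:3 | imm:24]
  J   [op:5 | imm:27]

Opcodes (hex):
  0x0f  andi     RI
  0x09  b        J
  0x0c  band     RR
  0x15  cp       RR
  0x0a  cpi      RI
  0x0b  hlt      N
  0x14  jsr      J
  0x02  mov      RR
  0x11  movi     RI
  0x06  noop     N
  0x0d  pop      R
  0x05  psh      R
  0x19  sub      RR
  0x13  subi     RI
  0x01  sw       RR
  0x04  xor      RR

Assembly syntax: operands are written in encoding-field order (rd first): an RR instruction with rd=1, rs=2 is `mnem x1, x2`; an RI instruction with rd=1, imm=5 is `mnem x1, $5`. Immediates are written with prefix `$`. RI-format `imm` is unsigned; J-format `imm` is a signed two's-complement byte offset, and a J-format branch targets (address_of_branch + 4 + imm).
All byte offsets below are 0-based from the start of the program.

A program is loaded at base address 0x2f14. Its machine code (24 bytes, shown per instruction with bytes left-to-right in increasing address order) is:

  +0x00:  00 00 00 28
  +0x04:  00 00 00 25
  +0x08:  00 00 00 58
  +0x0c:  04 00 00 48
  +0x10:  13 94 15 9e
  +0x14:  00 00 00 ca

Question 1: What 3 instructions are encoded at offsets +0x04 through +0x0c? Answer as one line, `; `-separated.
xor x5, x0; hlt; b $4

+0x04: 00 00 00 25 ⇒ word 0x25000000 (little)
  top 5b → 0x4 → xor [RR]
  rd: (w>>24)&0x7=0x5 → x5
  rs: (w>>21)&0x7=0x0 → x0
+0x08: 00 00 00 58 ⇒ word 0x58000000 (little)
  top 5b → 0xb → hlt [N]
+0x0c: 04 00 00 48 ⇒ word 0x48000004 (little)
  top 5b → 0x9 → b [J]
  imm: (w>>0)&0x7ffffff=0x4 → $4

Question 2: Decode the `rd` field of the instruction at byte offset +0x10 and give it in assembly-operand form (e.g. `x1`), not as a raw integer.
+0x10: 13 94 15 9e ⇒ word 0x9e159413 (little)
  top 5b → 0x13 → subi [RI]
  [26:24] rd=6 = x6
  [23:0] imm=1414163 = $1414163

x6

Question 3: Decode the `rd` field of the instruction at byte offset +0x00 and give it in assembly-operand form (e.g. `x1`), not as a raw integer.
x0

off 0x00: read 00 00 00 28 as little → 0x28000000
  opcode bits[31:27]=0x5: psh/R
  rd@[26:24]=0x0 ⇒ x0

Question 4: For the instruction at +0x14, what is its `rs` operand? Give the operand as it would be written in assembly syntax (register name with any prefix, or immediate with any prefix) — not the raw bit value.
x0

off 0x14: read 00 00 00 ca as little → 0xca000000
  top 5b → 0x19 → sub [RR]
  rd@[26:24]=0x2 ⇒ x2
  rs@[23:21]=0x0 ⇒ x0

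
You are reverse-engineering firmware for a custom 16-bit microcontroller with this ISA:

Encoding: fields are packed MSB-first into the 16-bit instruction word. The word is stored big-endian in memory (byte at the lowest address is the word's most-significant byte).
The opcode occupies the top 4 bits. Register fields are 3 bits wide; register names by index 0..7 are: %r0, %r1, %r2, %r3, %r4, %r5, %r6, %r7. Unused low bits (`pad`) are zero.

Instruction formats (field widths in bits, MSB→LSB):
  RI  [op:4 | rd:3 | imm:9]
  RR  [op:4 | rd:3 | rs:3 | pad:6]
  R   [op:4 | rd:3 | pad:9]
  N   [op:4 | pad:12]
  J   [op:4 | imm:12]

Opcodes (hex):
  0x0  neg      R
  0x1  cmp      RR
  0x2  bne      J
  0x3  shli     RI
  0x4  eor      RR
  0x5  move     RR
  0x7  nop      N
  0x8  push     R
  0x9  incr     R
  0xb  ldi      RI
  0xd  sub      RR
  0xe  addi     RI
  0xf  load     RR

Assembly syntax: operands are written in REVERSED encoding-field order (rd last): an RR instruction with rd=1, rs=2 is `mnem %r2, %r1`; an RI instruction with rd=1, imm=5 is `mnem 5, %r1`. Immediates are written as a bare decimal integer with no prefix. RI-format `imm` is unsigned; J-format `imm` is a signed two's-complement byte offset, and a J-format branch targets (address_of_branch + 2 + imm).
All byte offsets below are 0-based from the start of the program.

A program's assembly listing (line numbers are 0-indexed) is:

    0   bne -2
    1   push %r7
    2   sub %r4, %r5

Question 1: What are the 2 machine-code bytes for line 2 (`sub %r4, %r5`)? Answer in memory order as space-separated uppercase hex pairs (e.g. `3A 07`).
line 2 (sub): pack op=0xd:4|rd=5:3|rs=4:3|pad=0:6 = 0xdb00; big→ db 00

DB 00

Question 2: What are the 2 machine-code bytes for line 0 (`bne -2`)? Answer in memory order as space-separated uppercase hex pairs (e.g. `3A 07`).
0. bne fields op=0x2:4|imm=-2:12 → word 2ffeh → 2f fe

2F FE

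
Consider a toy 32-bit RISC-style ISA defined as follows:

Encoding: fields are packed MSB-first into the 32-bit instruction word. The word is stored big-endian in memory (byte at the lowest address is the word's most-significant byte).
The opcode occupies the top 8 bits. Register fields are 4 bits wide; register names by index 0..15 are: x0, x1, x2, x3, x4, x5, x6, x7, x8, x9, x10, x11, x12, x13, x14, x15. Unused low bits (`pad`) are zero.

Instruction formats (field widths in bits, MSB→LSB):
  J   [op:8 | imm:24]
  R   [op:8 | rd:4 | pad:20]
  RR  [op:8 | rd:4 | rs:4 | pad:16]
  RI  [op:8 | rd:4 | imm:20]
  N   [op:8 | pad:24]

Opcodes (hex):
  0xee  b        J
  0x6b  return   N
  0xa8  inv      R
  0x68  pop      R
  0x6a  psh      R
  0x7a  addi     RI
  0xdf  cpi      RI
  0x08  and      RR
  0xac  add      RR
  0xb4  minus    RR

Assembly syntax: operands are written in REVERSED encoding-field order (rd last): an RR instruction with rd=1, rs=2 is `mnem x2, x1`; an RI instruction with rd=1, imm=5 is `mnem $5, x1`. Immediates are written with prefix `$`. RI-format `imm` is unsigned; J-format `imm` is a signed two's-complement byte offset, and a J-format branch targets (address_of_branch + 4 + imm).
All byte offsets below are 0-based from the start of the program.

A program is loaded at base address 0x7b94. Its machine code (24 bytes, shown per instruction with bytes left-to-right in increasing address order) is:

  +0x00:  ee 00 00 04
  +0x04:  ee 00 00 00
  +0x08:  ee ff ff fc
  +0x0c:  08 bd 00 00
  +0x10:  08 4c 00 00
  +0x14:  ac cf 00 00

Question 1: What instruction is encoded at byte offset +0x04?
[04] ee 00 00 00 → 0xee000000
  op=0xee000000>>24=0xee ⇒ b (J)
  imm: (w>>0)&0xffffff=0x0 → $0

b $0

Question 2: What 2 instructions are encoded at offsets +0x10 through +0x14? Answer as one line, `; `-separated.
and x12, x4; add x15, x12

@+10  big-endian(08 4c 00 00) = 0x084c0000
  op=0x084c0000>>24=0x8 ⇒ and (RR)
  [23:20] rd=4 = x4
  [19:16] rs=12 = x12
@+14  big-endian(ac cf 00 00) = 0xaccf0000
  op=0xaccf0000>>24=0xac ⇒ add (RR)
  [23:20] rd=12 = x12
  [19:16] rs=15 = x15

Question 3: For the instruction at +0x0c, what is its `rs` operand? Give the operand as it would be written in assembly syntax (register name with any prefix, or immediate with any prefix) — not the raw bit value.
+0x0c: 08 bd 00 00 ⇒ word 0x08bd0000 (big)
  op=0x08bd0000>>24=0x8 ⇒ and (RR)
  [23:20] rd=11 = x11
  [19:16] rs=13 = x13

x13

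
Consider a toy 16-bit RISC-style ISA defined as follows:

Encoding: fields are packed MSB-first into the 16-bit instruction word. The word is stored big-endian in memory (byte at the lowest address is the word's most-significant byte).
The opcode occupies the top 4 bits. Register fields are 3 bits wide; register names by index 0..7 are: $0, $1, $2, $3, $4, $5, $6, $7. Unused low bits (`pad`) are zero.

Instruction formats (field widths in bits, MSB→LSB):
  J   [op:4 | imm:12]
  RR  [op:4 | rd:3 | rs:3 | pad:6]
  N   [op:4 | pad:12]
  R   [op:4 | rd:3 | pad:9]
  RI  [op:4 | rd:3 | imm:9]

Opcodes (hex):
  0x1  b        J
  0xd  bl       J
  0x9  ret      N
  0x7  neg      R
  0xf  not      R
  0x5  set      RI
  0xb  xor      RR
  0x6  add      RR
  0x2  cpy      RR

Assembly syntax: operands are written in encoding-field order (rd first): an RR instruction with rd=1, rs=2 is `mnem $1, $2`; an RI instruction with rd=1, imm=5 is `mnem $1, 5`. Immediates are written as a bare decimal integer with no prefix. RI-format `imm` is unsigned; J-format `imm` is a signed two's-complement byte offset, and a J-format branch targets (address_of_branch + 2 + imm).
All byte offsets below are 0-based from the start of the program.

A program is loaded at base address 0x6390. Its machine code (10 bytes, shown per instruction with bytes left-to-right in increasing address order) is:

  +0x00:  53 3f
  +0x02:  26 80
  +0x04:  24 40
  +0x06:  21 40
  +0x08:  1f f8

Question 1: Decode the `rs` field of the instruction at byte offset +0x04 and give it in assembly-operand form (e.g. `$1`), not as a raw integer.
$1

+0x04: 24 40 ⇒ word 0x2440 (big)
  opcode bits[15:12]=0x2: cpy/RR
  [11:9] rd=2 = $2
  [8:6] rs=1 = $1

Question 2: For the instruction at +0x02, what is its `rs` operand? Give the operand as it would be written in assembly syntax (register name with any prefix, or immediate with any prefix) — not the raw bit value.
+0x02: 26 80 ⇒ word 0x2680 (big)
  top 4b → 0x2 → cpy [RR]
  rd: (w>>9)&0x7=0x3 → $3
  rs: (w>>6)&0x7=0x2 → $2

$2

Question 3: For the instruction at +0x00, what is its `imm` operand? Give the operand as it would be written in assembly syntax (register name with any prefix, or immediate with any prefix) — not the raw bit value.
319

off 0x00: read 53 3f as big → 0x533f
  top 4b → 0x5 → set [RI]
  [11:9] rd=1 = $1
  [8:0] imm=319 = 319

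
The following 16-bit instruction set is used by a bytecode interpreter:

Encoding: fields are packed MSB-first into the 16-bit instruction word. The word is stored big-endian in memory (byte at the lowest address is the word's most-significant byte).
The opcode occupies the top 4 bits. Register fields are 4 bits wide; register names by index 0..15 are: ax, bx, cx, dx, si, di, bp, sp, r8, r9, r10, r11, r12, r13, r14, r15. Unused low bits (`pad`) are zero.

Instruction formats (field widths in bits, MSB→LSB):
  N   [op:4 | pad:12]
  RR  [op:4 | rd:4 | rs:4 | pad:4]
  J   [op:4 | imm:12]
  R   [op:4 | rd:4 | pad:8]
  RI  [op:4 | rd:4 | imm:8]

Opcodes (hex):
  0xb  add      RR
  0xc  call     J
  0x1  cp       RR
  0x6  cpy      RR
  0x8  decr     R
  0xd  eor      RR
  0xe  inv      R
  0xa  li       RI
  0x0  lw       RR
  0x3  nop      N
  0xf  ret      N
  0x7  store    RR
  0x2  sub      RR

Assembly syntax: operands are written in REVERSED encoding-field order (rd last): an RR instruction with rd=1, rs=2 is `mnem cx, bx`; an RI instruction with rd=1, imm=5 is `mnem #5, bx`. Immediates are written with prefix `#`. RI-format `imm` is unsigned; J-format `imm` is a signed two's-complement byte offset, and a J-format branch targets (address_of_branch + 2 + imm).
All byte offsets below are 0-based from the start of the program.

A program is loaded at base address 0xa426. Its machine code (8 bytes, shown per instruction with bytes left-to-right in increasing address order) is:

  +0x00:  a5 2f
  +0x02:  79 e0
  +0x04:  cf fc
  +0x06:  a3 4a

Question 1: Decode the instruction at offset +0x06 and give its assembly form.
[06] a3 4a → 0xa34a
  opcode bits[15:12]=0xa: li/RI
  rd@[11:8]=0x3 ⇒ dx
  imm@[7:0]=0x4a ⇒ #74

li #74, dx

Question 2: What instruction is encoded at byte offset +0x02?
@+02  big-endian(79 e0) = 0x79e0
  op=0x79e0>>12=0x7 ⇒ store (RR)
  [11:8] rd=9 = r9
  [7:4] rs=14 = r14

store r14, r9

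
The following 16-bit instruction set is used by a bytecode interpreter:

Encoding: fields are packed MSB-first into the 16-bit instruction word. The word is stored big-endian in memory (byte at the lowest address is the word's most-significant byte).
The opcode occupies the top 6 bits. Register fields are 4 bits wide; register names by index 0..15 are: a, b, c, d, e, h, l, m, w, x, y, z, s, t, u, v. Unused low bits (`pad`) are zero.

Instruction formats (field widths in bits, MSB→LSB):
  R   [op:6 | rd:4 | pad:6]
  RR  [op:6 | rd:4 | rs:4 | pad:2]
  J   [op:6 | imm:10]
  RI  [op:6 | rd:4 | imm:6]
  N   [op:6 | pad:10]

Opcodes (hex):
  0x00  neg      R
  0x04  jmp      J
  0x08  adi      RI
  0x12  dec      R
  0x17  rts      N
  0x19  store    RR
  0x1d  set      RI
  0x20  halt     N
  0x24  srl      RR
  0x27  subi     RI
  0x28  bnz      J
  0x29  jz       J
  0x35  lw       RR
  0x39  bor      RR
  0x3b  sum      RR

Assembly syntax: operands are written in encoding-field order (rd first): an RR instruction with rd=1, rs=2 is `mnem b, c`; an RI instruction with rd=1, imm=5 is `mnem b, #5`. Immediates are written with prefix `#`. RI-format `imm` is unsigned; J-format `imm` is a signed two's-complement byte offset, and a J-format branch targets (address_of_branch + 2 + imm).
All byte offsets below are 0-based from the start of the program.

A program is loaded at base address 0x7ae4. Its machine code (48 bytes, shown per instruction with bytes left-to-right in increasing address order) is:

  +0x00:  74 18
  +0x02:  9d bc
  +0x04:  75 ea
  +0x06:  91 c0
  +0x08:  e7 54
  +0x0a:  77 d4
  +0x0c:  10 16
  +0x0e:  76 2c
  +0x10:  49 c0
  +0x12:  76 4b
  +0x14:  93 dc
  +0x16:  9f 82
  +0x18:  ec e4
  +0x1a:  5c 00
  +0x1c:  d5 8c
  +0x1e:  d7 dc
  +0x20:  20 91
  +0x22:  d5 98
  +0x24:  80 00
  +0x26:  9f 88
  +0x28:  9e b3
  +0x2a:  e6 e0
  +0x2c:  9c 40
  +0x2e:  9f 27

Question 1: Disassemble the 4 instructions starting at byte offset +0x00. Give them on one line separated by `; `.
@+00  big-endian(74 18) = 0x7418
  opcode bits[15:10]=0x1d: set/RI
  [9:6] rd=0 = a
  [5:0] imm=24 = #24
@+02  big-endian(9d bc) = 0x9dbc
  opcode bits[15:10]=0x27: subi/RI
  [9:6] rd=6 = l
  [5:0] imm=60 = #60
@+04  big-endian(75 ea) = 0x75ea
  opcode bits[15:10]=0x1d: set/RI
  [9:6] rd=7 = m
  [5:0] imm=42 = #42
@+06  big-endian(91 c0) = 0x91c0
  opcode bits[15:10]=0x24: srl/RR
  [9:6] rd=7 = m
  [5:2] rs=0 = a

set a, #24; subi l, #60; set m, #42; srl m, a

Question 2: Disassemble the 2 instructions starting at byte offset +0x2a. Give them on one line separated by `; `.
bor z, w; subi b, #0

[2a] e6 e0 → 0xe6e0
  opcode bits[15:10]=0x39: bor/RR
  [9:6] rd=11 = z
  [5:2] rs=8 = w
[2c] 9c 40 → 0x9c40
  opcode bits[15:10]=0x27: subi/RI
  [9:6] rd=1 = b
  [5:0] imm=0 = #0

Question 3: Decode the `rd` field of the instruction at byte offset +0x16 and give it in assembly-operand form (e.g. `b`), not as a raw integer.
u

+0x16: 9f 82 ⇒ word 0x9f82 (big)
  top 6b → 0x27 → subi [RI]
  [9:6] rd=14 = u
  [5:0] imm=2 = #2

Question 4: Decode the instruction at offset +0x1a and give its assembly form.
rts

[1a] 5c 00 → 0x5c00
  top 6b → 0x17 → rts [N]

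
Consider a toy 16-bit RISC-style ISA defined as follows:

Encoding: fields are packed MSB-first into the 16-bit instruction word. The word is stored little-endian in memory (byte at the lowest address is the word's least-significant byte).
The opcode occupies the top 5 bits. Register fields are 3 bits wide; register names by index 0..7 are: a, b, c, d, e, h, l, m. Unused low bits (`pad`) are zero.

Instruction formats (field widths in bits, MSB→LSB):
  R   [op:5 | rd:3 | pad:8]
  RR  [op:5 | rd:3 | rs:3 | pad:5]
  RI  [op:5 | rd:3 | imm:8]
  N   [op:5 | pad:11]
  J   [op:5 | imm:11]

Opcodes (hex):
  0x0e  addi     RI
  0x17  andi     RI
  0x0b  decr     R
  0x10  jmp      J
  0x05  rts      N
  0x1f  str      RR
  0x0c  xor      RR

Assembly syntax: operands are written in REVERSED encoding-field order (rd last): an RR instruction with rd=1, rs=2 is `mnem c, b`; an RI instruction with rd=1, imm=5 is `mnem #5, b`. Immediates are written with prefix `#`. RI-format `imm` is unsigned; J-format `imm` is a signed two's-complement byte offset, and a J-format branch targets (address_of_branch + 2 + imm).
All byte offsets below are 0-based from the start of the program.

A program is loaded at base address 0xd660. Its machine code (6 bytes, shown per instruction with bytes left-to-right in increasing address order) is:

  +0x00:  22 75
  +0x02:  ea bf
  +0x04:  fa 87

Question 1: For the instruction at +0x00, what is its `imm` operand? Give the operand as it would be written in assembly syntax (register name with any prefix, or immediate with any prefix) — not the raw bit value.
#34

[00] 22 75 → 0x7522
  opcode bits[15:11]=0xe: addi/RI
  rd@[10:8]=0x5 ⇒ h
  imm@[7:0]=0x22 ⇒ #34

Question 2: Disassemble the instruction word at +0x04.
jmp #-6

@+04  little-endian(fa 87) = 0x87fa
  top 5b → 0x10 → jmp [J]
  imm: (w>>0)&0x7ff=0x7fa (s11→-6) → #-6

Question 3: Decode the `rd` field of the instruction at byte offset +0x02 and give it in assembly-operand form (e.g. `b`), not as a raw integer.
+0x02: ea bf ⇒ word 0xbfea (little)
  op=0xbfea>>11=0x17 ⇒ andi (RI)
  [10:8] rd=7 = m
  [7:0] imm=234 = #234

m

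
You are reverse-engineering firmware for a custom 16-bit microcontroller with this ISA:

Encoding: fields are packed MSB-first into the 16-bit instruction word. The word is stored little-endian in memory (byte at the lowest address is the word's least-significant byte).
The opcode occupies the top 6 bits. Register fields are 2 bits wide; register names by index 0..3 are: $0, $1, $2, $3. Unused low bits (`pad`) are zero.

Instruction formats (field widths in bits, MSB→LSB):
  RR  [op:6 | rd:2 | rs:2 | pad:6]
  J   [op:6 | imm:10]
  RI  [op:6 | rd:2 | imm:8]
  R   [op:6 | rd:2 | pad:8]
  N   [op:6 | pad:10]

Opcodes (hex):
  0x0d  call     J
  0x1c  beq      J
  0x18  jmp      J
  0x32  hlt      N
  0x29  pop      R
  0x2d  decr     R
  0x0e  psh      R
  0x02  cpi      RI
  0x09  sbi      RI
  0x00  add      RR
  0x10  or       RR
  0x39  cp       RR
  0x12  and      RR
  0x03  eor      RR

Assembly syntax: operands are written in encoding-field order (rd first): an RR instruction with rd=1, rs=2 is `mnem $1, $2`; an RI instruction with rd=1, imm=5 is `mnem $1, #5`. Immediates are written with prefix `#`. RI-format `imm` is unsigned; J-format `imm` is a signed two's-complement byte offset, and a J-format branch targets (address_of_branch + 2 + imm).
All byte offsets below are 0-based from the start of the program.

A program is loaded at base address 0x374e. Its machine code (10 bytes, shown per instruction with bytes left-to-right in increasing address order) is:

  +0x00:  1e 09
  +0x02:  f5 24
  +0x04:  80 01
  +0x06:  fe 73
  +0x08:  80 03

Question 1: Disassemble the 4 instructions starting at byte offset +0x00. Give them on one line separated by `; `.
cpi $1, #30; sbi $0, #245; add $1, $2; beq #-2

off 0x00: read 1e 09 as little → 0x091e
  top 6b → 0x2 → cpi [RI]
  rd: (w>>8)&0x3=0x1 → $1
  imm: (w>>0)&0xff=0x1e → #30
off 0x02: read f5 24 as little → 0x24f5
  top 6b → 0x9 → sbi [RI]
  rd: (w>>8)&0x3=0x0 → $0
  imm: (w>>0)&0xff=0xf5 → #245
off 0x04: read 80 01 as little → 0x0180
  top 6b → 0x0 → add [RR]
  rd: (w>>8)&0x3=0x1 → $1
  rs: (w>>6)&0x3=0x2 → $2
off 0x06: read fe 73 as little → 0x73fe
  top 6b → 0x1c → beq [J]
  imm: (w>>0)&0x3ff=0x3fe (s10→-2) → #-2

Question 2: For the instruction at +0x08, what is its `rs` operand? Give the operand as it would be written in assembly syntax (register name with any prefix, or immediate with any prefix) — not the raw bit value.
off 0x08: read 80 03 as little → 0x0380
  op=0x0380>>10=0x0 ⇒ add (RR)
  rd@[9:8]=0x3 ⇒ $3
  rs@[7:6]=0x2 ⇒ $2

$2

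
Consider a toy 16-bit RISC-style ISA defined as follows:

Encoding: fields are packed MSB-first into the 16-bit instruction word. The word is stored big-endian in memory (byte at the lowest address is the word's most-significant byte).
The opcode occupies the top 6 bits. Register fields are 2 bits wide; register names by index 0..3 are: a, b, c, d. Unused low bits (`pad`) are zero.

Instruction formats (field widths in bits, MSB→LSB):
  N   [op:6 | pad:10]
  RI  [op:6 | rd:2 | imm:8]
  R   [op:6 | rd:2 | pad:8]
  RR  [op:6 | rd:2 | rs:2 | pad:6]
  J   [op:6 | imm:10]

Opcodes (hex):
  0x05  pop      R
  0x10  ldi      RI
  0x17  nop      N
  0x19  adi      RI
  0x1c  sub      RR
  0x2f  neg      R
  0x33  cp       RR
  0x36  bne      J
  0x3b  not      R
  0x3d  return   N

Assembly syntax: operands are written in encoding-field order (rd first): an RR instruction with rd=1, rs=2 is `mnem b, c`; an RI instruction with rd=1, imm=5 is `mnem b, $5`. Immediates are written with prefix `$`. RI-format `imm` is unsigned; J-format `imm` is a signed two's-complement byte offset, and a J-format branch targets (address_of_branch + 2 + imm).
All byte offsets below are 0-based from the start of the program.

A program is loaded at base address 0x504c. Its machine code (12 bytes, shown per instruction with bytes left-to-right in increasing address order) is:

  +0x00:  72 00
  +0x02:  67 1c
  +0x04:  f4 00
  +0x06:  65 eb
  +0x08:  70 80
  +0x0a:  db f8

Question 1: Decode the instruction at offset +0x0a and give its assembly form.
off 0x0a: read db f8 as big → 0xdbf8
  op=0xdbf8>>10=0x36 ⇒ bne (J)
  imm@[9:0]=0x3f8 (s10→-8) ⇒ $-8

bne $-8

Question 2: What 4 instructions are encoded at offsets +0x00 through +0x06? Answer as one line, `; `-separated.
sub c, a; adi d, $28; return; adi b, $235

[00] 72 00 → 0x7200
  op=0x7200>>10=0x1c ⇒ sub (RR)
  rd: (w>>8)&0x3=0x2 → c
  rs: (w>>6)&0x3=0x0 → a
[02] 67 1c → 0x671c
  op=0x671c>>10=0x19 ⇒ adi (RI)
  rd: (w>>8)&0x3=0x3 → d
  imm: (w>>0)&0xff=0x1c → $28
[04] f4 00 → 0xf400
  op=0xf400>>10=0x3d ⇒ return (N)
[06] 65 eb → 0x65eb
  op=0x65eb>>10=0x19 ⇒ adi (RI)
  rd: (w>>8)&0x3=0x1 → b
  imm: (w>>0)&0xff=0xeb → $235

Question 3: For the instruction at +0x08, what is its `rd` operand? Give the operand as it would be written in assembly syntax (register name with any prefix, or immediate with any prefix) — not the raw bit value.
@+08  big-endian(70 80) = 0x7080
  op=0x7080>>10=0x1c ⇒ sub (RR)
  rd@[9:8]=0x0 ⇒ a
  rs@[7:6]=0x2 ⇒ c

a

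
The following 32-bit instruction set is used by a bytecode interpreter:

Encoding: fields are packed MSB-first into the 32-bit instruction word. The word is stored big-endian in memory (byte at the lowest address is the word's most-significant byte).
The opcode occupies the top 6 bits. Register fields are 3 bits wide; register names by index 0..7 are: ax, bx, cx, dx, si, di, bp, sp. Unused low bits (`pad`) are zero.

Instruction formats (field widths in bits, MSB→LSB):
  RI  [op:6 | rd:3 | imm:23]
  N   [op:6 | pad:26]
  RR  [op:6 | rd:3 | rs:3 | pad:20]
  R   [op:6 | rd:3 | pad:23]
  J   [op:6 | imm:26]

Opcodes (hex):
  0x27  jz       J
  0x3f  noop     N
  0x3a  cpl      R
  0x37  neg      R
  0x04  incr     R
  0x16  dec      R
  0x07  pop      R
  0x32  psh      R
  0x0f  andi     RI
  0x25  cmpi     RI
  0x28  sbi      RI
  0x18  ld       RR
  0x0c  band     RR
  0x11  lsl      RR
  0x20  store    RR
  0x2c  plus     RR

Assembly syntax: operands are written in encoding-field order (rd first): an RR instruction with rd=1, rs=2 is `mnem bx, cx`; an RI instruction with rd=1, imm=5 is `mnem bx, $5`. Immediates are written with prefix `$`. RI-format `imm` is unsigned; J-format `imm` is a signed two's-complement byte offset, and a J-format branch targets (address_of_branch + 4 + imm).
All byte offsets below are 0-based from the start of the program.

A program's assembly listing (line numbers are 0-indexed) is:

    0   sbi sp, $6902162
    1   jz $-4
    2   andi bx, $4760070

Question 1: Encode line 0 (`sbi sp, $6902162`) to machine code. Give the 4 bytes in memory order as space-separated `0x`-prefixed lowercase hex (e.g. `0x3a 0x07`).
line 0 (sbi): pack op=0x28:6|rd=7:3|imm=6902162:23 = 0xa3e95192; big→ a3 e9 51 92

0xa3 0xe9 0x51 0x92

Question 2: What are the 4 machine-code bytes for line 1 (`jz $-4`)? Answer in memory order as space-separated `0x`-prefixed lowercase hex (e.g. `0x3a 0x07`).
L1: jz op=0x27:6|imm=-4:26 ⇒ 0x9ffffffc ⇒ big 9f ff ff fc

0x9f 0xff 0xff 0xfc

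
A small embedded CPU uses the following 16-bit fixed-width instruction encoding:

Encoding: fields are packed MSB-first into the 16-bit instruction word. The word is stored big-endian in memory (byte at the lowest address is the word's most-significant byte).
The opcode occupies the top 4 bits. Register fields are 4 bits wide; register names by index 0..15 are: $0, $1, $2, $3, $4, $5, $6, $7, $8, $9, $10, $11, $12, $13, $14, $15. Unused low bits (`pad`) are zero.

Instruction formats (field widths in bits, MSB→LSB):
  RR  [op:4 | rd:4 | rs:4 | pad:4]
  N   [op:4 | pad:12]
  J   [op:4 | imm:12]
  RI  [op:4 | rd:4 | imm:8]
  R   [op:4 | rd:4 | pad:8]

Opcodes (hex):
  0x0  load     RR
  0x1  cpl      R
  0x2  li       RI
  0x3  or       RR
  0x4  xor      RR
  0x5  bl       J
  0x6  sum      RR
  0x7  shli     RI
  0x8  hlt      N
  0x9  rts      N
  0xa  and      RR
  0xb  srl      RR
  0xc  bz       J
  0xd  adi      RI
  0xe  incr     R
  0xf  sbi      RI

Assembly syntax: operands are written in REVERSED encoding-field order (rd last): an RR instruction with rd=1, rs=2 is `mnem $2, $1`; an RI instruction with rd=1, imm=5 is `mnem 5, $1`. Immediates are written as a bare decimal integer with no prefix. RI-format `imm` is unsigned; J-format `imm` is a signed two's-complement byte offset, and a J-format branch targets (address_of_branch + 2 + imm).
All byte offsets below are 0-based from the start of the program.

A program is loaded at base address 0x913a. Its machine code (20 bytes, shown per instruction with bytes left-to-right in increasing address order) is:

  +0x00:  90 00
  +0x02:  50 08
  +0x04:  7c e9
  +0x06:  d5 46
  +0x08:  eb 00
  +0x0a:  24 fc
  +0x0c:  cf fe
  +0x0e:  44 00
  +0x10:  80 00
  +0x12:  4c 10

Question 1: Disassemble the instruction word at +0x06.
+0x06: d5 46 ⇒ word 0xd546 (big)
  opcode bits[15:12]=0xd: adi/RI
  rd: (w>>8)&0xf=0x5 → $5
  imm: (w>>0)&0xff=0x46 → 70

adi 70, $5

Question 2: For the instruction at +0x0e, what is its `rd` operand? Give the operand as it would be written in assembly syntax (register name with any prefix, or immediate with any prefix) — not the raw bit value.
@+0e  big-endian(44 00) = 0x4400
  op=0x4400>>12=0x4 ⇒ xor (RR)
  [11:8] rd=4 = $4
  [7:4] rs=0 = $0

$4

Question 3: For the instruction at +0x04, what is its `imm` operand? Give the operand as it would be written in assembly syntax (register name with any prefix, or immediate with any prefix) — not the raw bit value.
233

off 0x04: read 7c e9 as big → 0x7ce9
  op=0x7ce9>>12=0x7 ⇒ shli (RI)
  rd@[11:8]=0xc ⇒ $12
  imm@[7:0]=0xe9 ⇒ 233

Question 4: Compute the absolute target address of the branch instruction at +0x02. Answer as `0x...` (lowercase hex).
off 0x02: read 50 08 as big → 0x5008
  top 4b → 0x5 → bl [J]
  [11:0] imm=8 = 8
  target = base 0x913a + off 0x02 + 2 + imm 8 = 0x9146

0x9146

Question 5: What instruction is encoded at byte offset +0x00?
@+00  big-endian(90 00) = 0x9000
  top 4b → 0x9 → rts [N]

rts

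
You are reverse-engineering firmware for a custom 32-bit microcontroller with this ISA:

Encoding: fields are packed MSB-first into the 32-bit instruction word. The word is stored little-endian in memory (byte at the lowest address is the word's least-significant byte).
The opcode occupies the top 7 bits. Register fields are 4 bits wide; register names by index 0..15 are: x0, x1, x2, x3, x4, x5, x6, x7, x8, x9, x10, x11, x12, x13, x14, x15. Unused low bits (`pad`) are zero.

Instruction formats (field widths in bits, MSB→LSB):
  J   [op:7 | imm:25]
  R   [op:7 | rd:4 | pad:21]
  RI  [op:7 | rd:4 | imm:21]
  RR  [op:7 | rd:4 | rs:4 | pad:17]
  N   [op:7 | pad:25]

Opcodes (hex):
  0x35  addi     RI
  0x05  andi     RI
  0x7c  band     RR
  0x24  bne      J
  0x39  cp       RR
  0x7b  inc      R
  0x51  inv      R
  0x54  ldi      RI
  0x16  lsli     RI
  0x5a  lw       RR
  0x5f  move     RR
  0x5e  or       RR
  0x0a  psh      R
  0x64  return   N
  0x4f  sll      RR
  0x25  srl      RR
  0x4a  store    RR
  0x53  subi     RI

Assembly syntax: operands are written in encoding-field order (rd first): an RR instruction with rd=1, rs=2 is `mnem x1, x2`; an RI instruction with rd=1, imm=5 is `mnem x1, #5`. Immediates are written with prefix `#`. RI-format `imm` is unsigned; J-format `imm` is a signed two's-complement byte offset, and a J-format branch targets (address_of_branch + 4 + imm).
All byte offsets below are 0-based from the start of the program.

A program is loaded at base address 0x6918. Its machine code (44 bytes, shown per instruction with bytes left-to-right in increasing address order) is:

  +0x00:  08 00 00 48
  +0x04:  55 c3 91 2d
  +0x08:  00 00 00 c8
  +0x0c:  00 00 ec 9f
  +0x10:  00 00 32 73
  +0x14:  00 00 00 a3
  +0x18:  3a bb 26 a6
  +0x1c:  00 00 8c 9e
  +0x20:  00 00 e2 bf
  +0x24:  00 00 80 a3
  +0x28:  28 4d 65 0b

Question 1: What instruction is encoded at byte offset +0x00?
@+00  little-endian(08 00 00 48) = 0x48000008
  top 7b → 0x24 → bne [J]
  [24:0] imm=8 = #8

bne #8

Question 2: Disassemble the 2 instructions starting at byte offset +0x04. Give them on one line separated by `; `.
off 0x04: read 55 c3 91 2d as little → 0x2d91c355
  op=0x2d91c355>>25=0x16 ⇒ lsli (RI)
  [24:21] rd=12 = x12
  [20:0] imm=1164117 = #1164117
off 0x08: read 00 00 00 c8 as little → 0xc8000000
  op=0xc8000000>>25=0x64 ⇒ return (N)

lsli x12, #1164117; return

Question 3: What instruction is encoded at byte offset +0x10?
[10] 00 00 32 73 → 0x73320000
  op=0x73320000>>25=0x39 ⇒ cp (RR)
  [24:21] rd=9 = x9
  [20:17] rs=9 = x9

cp x9, x9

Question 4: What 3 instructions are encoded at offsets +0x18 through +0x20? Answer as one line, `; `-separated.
subi x1, #441146; sll x4, x6; move x15, x1

+0x18: 3a bb 26 a6 ⇒ word 0xa626bb3a (little)
  opcode bits[31:25]=0x53: subi/RI
  rd@[24:21]=0x1 ⇒ x1
  imm@[20:0]=0x6bb3a ⇒ #441146
+0x1c: 00 00 8c 9e ⇒ word 0x9e8c0000 (little)
  opcode bits[31:25]=0x4f: sll/RR
  rd@[24:21]=0x4 ⇒ x4
  rs@[20:17]=0x6 ⇒ x6
+0x20: 00 00 e2 bf ⇒ word 0xbfe20000 (little)
  opcode bits[31:25]=0x5f: move/RR
  rd@[24:21]=0xf ⇒ x15
  rs@[20:17]=0x1 ⇒ x1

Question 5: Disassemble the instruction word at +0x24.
inv x12

@+24  little-endian(00 00 80 a3) = 0xa3800000
  op=0xa3800000>>25=0x51 ⇒ inv (R)
  rd: (w>>21)&0xf=0xc → x12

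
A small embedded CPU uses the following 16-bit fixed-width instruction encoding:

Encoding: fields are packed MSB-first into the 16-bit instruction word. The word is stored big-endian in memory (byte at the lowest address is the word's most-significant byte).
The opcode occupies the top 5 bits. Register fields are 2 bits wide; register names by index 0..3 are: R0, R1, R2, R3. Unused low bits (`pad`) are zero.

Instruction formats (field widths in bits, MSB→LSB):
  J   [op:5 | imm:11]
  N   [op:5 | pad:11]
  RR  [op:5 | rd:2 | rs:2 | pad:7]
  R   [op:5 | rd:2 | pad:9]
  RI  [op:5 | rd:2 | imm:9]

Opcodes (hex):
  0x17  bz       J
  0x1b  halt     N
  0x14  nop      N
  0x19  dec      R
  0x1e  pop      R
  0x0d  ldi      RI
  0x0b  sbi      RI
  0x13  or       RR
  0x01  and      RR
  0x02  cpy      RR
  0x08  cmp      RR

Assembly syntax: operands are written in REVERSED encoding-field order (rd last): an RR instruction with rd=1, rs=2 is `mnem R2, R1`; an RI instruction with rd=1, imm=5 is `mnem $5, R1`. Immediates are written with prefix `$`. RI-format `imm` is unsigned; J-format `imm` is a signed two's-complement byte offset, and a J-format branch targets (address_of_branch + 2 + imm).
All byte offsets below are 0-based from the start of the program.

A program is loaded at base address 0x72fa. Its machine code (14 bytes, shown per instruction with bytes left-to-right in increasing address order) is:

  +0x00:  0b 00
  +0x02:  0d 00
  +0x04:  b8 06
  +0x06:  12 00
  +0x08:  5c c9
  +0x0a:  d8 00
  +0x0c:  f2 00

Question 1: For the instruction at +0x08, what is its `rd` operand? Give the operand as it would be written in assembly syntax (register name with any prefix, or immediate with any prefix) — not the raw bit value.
R2

off 0x08: read 5c c9 as big → 0x5cc9
  top 5b → 0xb → sbi [RI]
  [10:9] rd=2 = R2
  [8:0] imm=201 = $201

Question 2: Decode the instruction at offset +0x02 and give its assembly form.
and R2, R2

+0x02: 0d 00 ⇒ word 0x0d00 (big)
  op=0x0d00>>11=0x1 ⇒ and (RR)
  [10:9] rd=2 = R2
  [8:7] rs=2 = R2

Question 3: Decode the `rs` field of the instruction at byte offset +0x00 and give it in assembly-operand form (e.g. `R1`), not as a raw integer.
R2

@+00  big-endian(0b 00) = 0x0b00
  opcode bits[15:11]=0x1: and/RR
  rd@[10:9]=0x1 ⇒ R1
  rs@[8:7]=0x2 ⇒ R2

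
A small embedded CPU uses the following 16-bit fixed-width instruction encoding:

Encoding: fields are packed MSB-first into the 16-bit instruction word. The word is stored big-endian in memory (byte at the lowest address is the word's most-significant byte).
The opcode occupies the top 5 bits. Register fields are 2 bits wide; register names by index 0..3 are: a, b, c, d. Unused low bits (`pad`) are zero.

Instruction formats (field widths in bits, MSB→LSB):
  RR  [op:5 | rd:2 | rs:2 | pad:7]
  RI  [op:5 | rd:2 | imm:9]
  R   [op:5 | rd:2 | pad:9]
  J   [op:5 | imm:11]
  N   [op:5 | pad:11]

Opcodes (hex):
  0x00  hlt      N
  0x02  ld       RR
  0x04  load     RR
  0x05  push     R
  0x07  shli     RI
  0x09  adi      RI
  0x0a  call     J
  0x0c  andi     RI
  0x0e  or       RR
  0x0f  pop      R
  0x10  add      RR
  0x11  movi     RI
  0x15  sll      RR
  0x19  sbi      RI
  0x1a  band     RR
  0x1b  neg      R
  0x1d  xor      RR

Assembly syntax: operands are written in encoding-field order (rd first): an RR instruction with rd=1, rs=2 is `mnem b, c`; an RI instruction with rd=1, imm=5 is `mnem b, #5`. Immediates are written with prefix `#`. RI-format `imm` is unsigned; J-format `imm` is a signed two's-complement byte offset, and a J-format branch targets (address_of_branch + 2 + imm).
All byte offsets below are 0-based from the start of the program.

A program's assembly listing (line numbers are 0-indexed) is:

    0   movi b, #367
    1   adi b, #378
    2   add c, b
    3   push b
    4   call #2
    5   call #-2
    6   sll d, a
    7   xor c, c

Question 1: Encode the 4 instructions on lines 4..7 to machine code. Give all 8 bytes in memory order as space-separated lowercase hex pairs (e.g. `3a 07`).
L4: call op=0xa:5|imm=2:11 ⇒ 0x5002 ⇒ big 50 02
L5: call op=0xa:5|imm=-2:11 ⇒ 0x57fe ⇒ big 57 fe
L6: sll op=0x15:5|rd=3:2|rs=0:2|pad=0:7 ⇒ 0xae00 ⇒ big ae 00
L7: xor op=0x1d:5|rd=2:2|rs=2:2|pad=0:7 ⇒ 0xed00 ⇒ big ed 00

50 02 57 fe ae 00 ed 00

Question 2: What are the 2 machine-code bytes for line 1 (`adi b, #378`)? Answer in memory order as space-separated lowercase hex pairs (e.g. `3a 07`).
4b 7a

1. adi fields op=0x9:5|rd=1:2|imm=378:9 → word 4b7ah → 4b 7a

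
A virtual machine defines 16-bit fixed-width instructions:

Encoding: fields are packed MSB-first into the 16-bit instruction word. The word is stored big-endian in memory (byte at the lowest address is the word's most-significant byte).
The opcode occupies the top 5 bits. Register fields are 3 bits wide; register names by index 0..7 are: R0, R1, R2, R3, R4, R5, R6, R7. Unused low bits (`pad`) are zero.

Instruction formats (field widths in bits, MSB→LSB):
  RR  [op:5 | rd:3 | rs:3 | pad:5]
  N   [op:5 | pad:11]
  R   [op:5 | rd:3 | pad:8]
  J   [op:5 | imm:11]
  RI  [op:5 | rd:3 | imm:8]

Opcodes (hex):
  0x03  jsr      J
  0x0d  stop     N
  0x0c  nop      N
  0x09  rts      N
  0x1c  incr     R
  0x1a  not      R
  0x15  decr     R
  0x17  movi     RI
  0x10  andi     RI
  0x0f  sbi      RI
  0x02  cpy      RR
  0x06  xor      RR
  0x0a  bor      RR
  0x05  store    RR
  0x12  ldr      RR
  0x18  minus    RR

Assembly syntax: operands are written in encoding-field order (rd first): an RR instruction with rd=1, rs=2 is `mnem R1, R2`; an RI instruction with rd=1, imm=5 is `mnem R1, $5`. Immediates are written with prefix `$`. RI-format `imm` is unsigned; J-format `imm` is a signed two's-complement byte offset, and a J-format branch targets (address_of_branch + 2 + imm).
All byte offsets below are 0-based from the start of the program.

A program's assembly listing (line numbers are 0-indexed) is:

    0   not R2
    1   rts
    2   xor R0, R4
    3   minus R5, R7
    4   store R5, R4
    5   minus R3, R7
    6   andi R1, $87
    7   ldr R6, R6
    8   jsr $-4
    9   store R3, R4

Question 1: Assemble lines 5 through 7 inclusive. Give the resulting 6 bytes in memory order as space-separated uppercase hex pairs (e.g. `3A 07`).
C3 E0 81 57 96 C0

L5: minus op=0x18:5|rd=3:3|rs=7:3|pad=0:5 ⇒ 0xc3e0 ⇒ big c3 e0
L6: andi op=0x10:5|rd=1:3|imm=87:8 ⇒ 0x8157 ⇒ big 81 57
L7: ldr op=0x12:5|rd=6:3|rs=6:3|pad=0:5 ⇒ 0x96c0 ⇒ big 96 c0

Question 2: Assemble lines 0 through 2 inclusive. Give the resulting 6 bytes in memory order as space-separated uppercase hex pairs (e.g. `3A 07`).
D2 00 48 00 30 80

0. not fields op=0x1a:5|rd=2:3|pad=0:8 → word d200h → d2 00
1. rts fields op=0x9:5|pad=0:11 → word 4800h → 48 00
2. xor fields op=0x6:5|rd=0:3|rs=4:3|pad=0:5 → word 3080h → 30 80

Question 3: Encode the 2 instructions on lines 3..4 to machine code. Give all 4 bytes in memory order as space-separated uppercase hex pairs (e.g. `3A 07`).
L3: minus op=0x18:5|rd=5:3|rs=7:3|pad=0:5 ⇒ 0xc5e0 ⇒ big c5 e0
L4: store op=0x5:5|rd=5:3|rs=4:3|pad=0:5 ⇒ 0x2d80 ⇒ big 2d 80

C5 E0 2D 80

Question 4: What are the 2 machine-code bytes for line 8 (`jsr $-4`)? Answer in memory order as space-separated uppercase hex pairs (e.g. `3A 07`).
1F FC

line 8 (jsr): pack op=0x3:5|imm=-4:11 = 0x1ffc; big→ 1f fc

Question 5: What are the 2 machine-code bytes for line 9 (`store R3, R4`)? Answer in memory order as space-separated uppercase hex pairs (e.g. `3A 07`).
2B 80

9. store fields op=0x5:5|rd=3:3|rs=4:3|pad=0:5 → word 2b80h → 2b 80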